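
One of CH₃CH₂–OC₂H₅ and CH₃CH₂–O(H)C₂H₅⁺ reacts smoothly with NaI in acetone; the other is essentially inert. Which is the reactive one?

From CH₃CH₂–OC₂H₅ the departing group would be CH₃CH₂O⁻ (pKₐ(CH₃CH₂OH) ≈ 16). Strong base; alkoxides do not leave unassisted.
From CH₃CH₂–O(H)C₂H₅⁺ the leaving group is R'OH (pKₐ(R'OH₂⁺) ≈ -2.4). Neutral; leaves from a protonated ether (an oxonium ion, R–O(H)R'⁺).
(In practice CH₃CH₂–O(H)C₂H₅⁺ is made from CH₃CH₂–OC₂H₅ by protonation with concentrated HBr, allowing neutral ethanol, rather than ethoxide, to depart.)

CH₃CH₂–O(H)C₂H₅⁺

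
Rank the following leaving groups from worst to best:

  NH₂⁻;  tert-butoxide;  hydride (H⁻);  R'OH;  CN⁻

R'OH: pKₐ(R'OH₂⁺) ≈ -2.4 — neutral; leaves from a protonated ether (an oxonium ion, R–O(H)R'⁺)
CN⁻: pKₐ(HCN) ≈ 9.2
tert-butoxide: pKₐ(t-BuOH) ≈ 18
hydride (H⁻): pKₐ(H₂) ≈ 36
NH₂⁻: pKₐ(NH₃) ≈ 38 — extremely strong base; never a leaving group
Listed from poorest to best leaving group as asked.

NH₂⁻ < hydride (H⁻) < tert-butoxide < CN⁻ < R'OH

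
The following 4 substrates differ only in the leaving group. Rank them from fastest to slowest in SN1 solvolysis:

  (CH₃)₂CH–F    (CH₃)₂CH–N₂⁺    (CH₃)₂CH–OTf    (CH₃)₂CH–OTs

The skeletons are identical, so relative rate is governed entirely by leaving-group ability.
Leaving-group ability tracks the stability of the departed species; conjugate-acid pKₐ is the usual yardstick (lower pKₐ → better LG).
(CH₃)₂CH–N₂⁺ loses N₂: no meaningful conjugate acid; N₂ departs as an exceptionally stable neutral molecule
(CH₃)₂CH–OTf loses OTf⁻: pKₐ(CF₃SO₃H (triflic acid)) ≈ -14
(CH₃)₂CH–OTs loses OTs⁻: pKₐ(p-CH₃C₆H₄SO₃H (TsOH)) ≈ -2.8
(CH₃)₂CH–F loses F⁻: pKₐ(HF) ≈ 3.2

(CH₃)₂CH–N₂⁺ > (CH₃)₂CH–OTf > (CH₃)₂CH–OTs > (CH₃)₂CH–F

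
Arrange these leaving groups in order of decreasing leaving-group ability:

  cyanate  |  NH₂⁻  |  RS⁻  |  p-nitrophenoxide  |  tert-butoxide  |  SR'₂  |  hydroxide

SR'₂ > cyanate > p-nitrophenoxide > RS⁻ > hydroxide > tert-butoxide > NH₂⁻

SR'₂: pKₐ(R'₂SH⁺) ≈ -7 — neutral; leaves from a sulfonium salt (R–SR'₂⁺)
cyanate: pKₐ(HOCN) ≈ 3.5 — resonance between N and O
p-nitrophenoxide: pKₐ(p-nitrophenol) ≈ 7.2
RS⁻: pKₐ(RSH (a thiol)) ≈ 10.5
hydroxide: pKₐ(H₂O) ≈ 15.7 — strong base; essentially never leaves without prior activation
tert-butoxide: pKₐ(t-BuOH) ≈ 18 — bulky, strongly basic alkoxide
NH₂⁻: pKₐ(NH₃) ≈ 38 — extremely strong base; never a leaving group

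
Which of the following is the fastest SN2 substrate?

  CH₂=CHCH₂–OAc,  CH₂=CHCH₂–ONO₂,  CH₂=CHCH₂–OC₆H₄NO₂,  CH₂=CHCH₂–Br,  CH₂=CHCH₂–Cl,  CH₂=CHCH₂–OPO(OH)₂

CH₂=CHCH₂–Br

Identical carbon frameworks mean the comparison reduces to leaving-group quality.
Leaving-group ability tracks the stability of the departed species; conjugate-acid pKₐ is the usual yardstick (lower pKₐ → better LG).
CH₂=CHCH₂–Br loses Br⁻: pKₐ(HBr) ≈ -9
CH₂=CHCH₂–Cl loses Cl⁻: pKₐ(HCl) ≈ -7
CH₂=CHCH₂–ONO₂ loses NO₃⁻: pKₐ(HNO₃) ≈ -1.3
CH₂=CHCH₂–OPO(OH)₂ loses H₂PO₄⁻: pKₐ(H₃PO₄) ≈ 2.1
CH₂=CHCH₂–OAc loses AcO⁻: pKₐ(CH₃COOH) ≈ 4.8
CH₂=CHCH₂–OC₆H₄NO₂ loses p-O₂N–C₆H₄–O⁻: pKₐ(p-nitrophenol) ≈ 7.2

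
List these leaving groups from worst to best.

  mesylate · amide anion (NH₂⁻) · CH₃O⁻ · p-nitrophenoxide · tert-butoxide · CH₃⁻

CH₃⁻ < amide anion (NH₂⁻) < tert-butoxide < CH₃O⁻ < p-nitrophenoxide < mesylate

Leaving-group ability tracks the stability of the departed species; conjugate-acid pKₐ is the usual yardstick (lower pKₐ → better LG).
mesylate: pKₐ(CH₃SO₃H (MsOH)) ≈ -1.9
p-nitrophenoxide: pKₐ(p-nitrophenol) ≈ 7.2
CH₃O⁻: pKₐ(CH₃OH) ≈ 15.5
tert-butoxide: pKₐ(t-BuOH) ≈ 18
amide anion (NH₂⁻): pKₐ(NH₃) ≈ 38
CH₃⁻: pKₐ(CH₄) ≈ 48
The question asks for worst first, so the sequence is read in increasing leaving-group ability.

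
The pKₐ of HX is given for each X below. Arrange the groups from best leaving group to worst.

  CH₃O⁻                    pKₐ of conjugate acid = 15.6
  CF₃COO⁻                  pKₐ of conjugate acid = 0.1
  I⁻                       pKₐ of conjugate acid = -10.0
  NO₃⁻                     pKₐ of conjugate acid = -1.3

I⁻ > NO₃⁻ > CF₃COO⁻ > CH₃O⁻

Lower conjugate-acid pKₐ ⇒ weaker base ⇒ better leaving group.
Sorting by the given values: I⁻ (-10.0), NO₃⁻ (-1.3), CF₃COO⁻ (0.1), CH₃O⁻ (15.6).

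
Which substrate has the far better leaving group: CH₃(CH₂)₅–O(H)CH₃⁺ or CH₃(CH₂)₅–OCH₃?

CH₃(CH₂)₅–O(H)CH₃⁺

From CH₃(CH₂)₅–OCH₃ the departing group would be CH₃O⁻ (pKₐ(CH₃OH) ≈ 15.5). Strong base; alkoxides do not leave unassisted.
From CH₃(CH₂)₅–O(H)CH₃⁺ the leaving group is R'OH (pKₐ(R'OH₂⁺) ≈ -2.4). Neutral; leaves from a protonated ether (an oxonium ion, R–O(H)R'⁺).
(In practice CH₃(CH₂)₅–O(H)CH₃⁺ is made from CH₃(CH₂)₅–OCH₃ by protonation with concentrated HI, allowing neutral methanol, rather than methoxide, to depart.)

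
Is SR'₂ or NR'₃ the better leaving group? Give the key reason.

SR'₂

SR'₂ is the better leaving group.
pKₐ(R'₂SH⁺) ≈ -7 versus pKₐ(R'₃NH⁺) ≈ 10.7: SR'₂ is the much weaker base.
Neutral; leaves from a sulfonium salt (R–SR'₂⁺).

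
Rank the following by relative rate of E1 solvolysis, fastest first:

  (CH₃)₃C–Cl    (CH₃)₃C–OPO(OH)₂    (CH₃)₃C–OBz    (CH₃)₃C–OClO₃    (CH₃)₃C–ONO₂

(CH₃)₃C–OClO₃ > (CH₃)₃C–Cl > (CH₃)₃C–ONO₂ > (CH₃)₃C–OPO(OH)₂ > (CH₃)₃C–OBz

The skeletons are identical, so relative rate is governed entirely by leaving-group ability.
Leaving-group ability tracks the stability of the departed species; conjugate-acid pKₐ is the usual yardstick (lower pKₐ → better LG).
(CH₃)₃C–OClO₃ loses ClO₄⁻: pKₐ(HClO₄) ≈ -10
(CH₃)₃C–Cl loses Cl⁻: pKₐ(HCl) ≈ -7
(CH₃)₃C–ONO₂ loses NO₃⁻: pKₐ(HNO₃) ≈ -1.3
(CH₃)₃C–OPO(OH)₂ loses H₂PO₄⁻: pKₐ(H₃PO₄) ≈ 2.1
(CH₃)₃C–OBz loses PhCOO⁻: pKₐ(C₆H₅COOH) ≈ 4.2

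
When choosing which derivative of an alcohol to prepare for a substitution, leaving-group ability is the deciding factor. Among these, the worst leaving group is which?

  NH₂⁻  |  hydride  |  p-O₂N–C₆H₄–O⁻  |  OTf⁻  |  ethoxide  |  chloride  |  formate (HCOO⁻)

OTf⁻: pKₐ(CF₃SO₃H (triflic acid)) ≈ -14
chloride: pKₐ(HCl) ≈ -7
formate (HCOO⁻): pKₐ(HCOOH) ≈ 3.8
p-O₂N–C₆H₄–O⁻: pKₐ(p-nitrophenol) ≈ 7.2
ethoxide: pKₐ(CH₃CH₂OH) ≈ 16
hydride: pKₐ(H₂) ≈ 36
NH₂⁻: pKₐ(NH₃) ≈ 38

NH₂⁻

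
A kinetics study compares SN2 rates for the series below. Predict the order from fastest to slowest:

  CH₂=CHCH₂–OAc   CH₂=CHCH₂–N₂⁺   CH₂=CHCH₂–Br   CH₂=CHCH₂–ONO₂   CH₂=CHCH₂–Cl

CH₂=CHCH₂–N₂⁺ > CH₂=CHCH₂–Br > CH₂=CHCH₂–Cl > CH₂=CHCH₂–ONO₂ > CH₂=CHCH₂–OAc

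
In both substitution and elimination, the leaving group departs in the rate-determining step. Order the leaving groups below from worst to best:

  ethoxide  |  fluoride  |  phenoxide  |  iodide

Leaving-group ability tracks the stability of the departed species; conjugate-acid pKₐ is the usual yardstick (lower pKₐ → better LG).
iodide: pKₐ(HI) ≈ -10
fluoride: pKₐ(HF) ≈ 3.2
phenoxide: pKₐ(C₆H₅OH (phenol)) ≈ 10
ethoxide: pKₐ(CH₃CH₂OH) ≈ 16 — strong base; alkoxides do not leave unassisted
Reversing gives the worst-to-best order requested.

ethoxide < phenoxide < fluoride < iodide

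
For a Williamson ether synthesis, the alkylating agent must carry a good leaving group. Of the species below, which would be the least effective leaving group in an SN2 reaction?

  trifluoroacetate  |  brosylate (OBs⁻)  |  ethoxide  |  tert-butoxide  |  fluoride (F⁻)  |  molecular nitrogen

A good leaving group is a weak base: the lower the pKₐ of its conjugate acid, the more readily it departs.
molecular nitrogen: no meaningful conjugate acid; N₂ departs as an exceptionally stable neutral molecule
brosylate (OBs⁻): pKₐ(p-BrC₆H₄SO₃H) ≈ -2.8
trifluoroacetate: pKₐ(CF₃COOH) ≈ 0.2
fluoride (F⁻): pKₐ(HF) ≈ 3.2
ethoxide: pKₐ(CH₃CH₂OH) ≈ 16
tert-butoxide: pKₐ(t-BuOH) ≈ 18

tert-butoxide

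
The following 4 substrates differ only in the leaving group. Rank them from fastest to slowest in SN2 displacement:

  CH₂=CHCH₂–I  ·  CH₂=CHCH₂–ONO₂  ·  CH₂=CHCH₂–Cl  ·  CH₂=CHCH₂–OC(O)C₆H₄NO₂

The skeletons are identical, so relative rate is governed entirely by leaving-group ability.
A good leaving group is a weak base: the lower the pKₐ of its conjugate acid, the more readily it departs.
CH₂=CHCH₂–I loses I⁻: pKₐ(HI) ≈ -10
CH₂=CHCH₂–Cl loses Cl⁻: pKₐ(HCl) ≈ -7
CH₂=CHCH₂–ONO₂ loses NO₃⁻: pKₐ(HNO₃) ≈ -1.3
CH₂=CHCH₂–OC(O)C₆H₄NO₂ loses p-O₂N–C₆H₄–COO⁻: pKₐ(p-nitrobenzoic acid) ≈ 3.4

CH₂=CHCH₂–I > CH₂=CHCH₂–Cl > CH₂=CHCH₂–ONO₂ > CH₂=CHCH₂–OC(O)C₆H₄NO₂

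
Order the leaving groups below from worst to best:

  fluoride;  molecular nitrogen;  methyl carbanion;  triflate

methyl carbanion < fluoride < triflate < molecular nitrogen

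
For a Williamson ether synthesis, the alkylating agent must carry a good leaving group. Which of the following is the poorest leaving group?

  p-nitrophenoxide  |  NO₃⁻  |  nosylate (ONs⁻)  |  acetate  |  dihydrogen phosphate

A good leaving group is a weak base: the lower the pKₐ of its conjugate acid, the more readily it departs.
nosylate (ONs⁻): pKₐ(p-O₂NC₆H₄SO₃H) ≈ -3.5
NO₃⁻: pKₐ(HNO₃) ≈ -1.3
dihydrogen phosphate: pKₐ(H₃PO₄) ≈ 2.1
acetate: pKₐ(CH₃COOH) ≈ 4.8
p-nitrophenoxide: pKₐ(p-nitrophenol) ≈ 7.2

p-nitrophenoxide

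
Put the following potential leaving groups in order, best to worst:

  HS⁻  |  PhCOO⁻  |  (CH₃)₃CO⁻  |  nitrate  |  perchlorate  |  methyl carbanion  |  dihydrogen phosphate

Rank by basicity of the departing species: weakest base leaves most easily.
perchlorate: pKₐ(HClO₄) ≈ -10 — extremely weak base; rarely used for safety reasons
nitrate: pKₐ(HNO₃) ≈ -1.3 — resonance-delocalised over three oxygens
dihydrogen phosphate: pKₐ(H₃PO₄) ≈ 2.1 — moderate base; biological leaving group after further activation
PhCOO⁻: pKₐ(C₆H₅COOH) ≈ 4.2 — aryl carboxylate
HS⁻: pKₐ(H₂S) ≈ 7
(CH₃)₃CO⁻: pKₐ(t-BuOH) ≈ 18
methyl carbanion: pKₐ(CH₄) ≈ 48 — unstabilised carbanion; the worst conceivable leaving group

perchlorate > nitrate > dihydrogen phosphate > PhCOO⁻ > HS⁻ > (CH₃)₃CO⁻ > methyl carbanion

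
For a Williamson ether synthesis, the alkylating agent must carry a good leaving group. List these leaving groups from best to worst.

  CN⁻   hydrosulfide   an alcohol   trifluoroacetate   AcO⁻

Rank by basicity of the departing species: weakest base leaves most easily.
an alcohol: pKₐ(R'OH₂⁺) ≈ -2.4
trifluoroacetate: pKₐ(CF₃COOH) ≈ 0.2
AcO⁻: pKₐ(CH₃COOH) ≈ 4.8
hydrosulfide: pKₐ(H₂S) ≈ 7
CN⁻: pKₐ(HCN) ≈ 9.2

an alcohol > trifluoroacetate > AcO⁻ > hydrosulfide > CN⁻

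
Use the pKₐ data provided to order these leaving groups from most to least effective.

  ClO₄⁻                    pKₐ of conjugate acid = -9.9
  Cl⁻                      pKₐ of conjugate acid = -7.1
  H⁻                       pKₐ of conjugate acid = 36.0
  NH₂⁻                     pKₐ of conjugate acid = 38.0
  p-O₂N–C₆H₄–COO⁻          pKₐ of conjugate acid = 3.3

ClO₄⁻ > Cl⁻ > p-O₂N–C₆H₄–COO⁻ > H⁻ > NH₂⁻

Lower conjugate-acid pKₐ ⇒ weaker base ⇒ better leaving group.
Sorting by the given values: ClO₄⁻ (-9.9), Cl⁻ (-7.1), p-O₂N–C₆H₄–COO⁻ (3.3), H⁻ (36.0), NH₂⁻ (38.0).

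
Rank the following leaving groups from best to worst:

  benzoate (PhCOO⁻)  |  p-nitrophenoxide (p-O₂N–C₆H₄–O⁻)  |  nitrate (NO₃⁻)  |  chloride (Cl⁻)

chloride (Cl⁻): pKₐ(HCl) ≈ -7
nitrate (NO₃⁻): pKₐ(HNO₃) ≈ -1.3
benzoate (PhCOO⁻): pKₐ(C₆H₅COOH) ≈ 4.2 — aryl carboxylate
p-nitrophenoxide (p-O₂N–C₆H₄–O⁻): pKₐ(p-nitrophenol) ≈ 7.2 — nitro group delocalises the charge; the classic chromogenic LG

chloride (Cl⁻) > nitrate (NO₃⁻) > benzoate (PhCOO⁻) > p-nitrophenoxide (p-O₂N–C₆H₄–O⁻)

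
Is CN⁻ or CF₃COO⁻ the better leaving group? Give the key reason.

CF₃COO⁻

CF₃COO⁻ is the better leaving group.
pKₐ(CF₃COOH) ≈ 0.2 versus pKₐ(HCN) ≈ 9.2: CF₃COO⁻ is the much weaker base.
Strongly electron-withdrawing CF₃ stabilises the carboxylate.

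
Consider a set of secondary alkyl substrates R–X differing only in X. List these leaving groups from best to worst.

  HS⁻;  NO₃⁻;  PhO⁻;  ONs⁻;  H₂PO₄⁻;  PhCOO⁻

A good leaving group is a weak base: the lower the pKₐ of its conjugate acid, the more readily it departs.
ONs⁻: pKₐ(p-O₂NC₆H₄SO₃H) ≈ -3.5
NO₃⁻: pKₐ(HNO₃) ≈ -1.3
H₂PO₄⁻: pKₐ(H₃PO₄) ≈ 2.1
PhCOO⁻: pKₐ(C₆H₅COOH) ≈ 4.2
HS⁻: pKₐ(H₂S) ≈ 7
PhO⁻: pKₐ(C₆H₅OH (phenol)) ≈ 10

ONs⁻ > NO₃⁻ > H₂PO₄⁻ > PhCOO⁻ > HS⁻ > PhO⁻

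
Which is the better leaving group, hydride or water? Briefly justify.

water

water is the better leaving group.
pKₐ(H₃O⁺) ≈ -1.7 versus pKₐ(H₂) ≈ 36: water is the much weaker base.
Neutral; leaves from a protonated alcohol (R–OH₂⁺).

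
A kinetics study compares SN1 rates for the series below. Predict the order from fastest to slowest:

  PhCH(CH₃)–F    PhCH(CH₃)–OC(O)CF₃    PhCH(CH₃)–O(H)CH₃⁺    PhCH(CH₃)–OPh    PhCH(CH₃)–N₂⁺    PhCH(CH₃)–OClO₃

PhCH(CH₃)–N₂⁺ > PhCH(CH₃)–OClO₃ > PhCH(CH₃)–O(H)CH₃⁺ > PhCH(CH₃)–OC(O)CF₃ > PhCH(CH₃)–F > PhCH(CH₃)–OPh

With the same alkyl group throughout, only the leaving group differentiates the rates.
Leaving-group ability tracks the stability of the departed species; conjugate-acid pKₐ is the usual yardstick (lower pKₐ → better LG).
PhCH(CH₃)–N₂⁺ loses N₂: no meaningful conjugate acid; N₂ departs as an exceptionally stable neutral molecule
PhCH(CH₃)–OClO₃ loses ClO₄⁻: pKₐ(HClO₄) ≈ -10
PhCH(CH₃)–O(H)CH₃⁺ loses R'OH: pKₐ(R'OH₂⁺) ≈ -2.4
PhCH(CH₃)–OC(O)CF₃ loses CF₃COO⁻: pKₐ(CF₃COOH) ≈ 0.2
PhCH(CH₃)–F loses F⁻: pKₐ(HF) ≈ 3.2
PhCH(CH₃)–OPh loses PhO⁻: pKₐ(C₆H₅OH (phenol)) ≈ 10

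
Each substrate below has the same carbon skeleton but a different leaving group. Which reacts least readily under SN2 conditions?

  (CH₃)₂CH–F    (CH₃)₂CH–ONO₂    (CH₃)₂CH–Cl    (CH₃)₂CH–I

(CH₃)₂CH–F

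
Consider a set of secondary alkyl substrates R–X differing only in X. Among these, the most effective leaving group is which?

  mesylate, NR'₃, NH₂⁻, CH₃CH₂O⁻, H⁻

mesylate

Rank by basicity of the departing species: weakest base leaves most easily.
mesylate: pKₐ(CH₃SO₃H (MsOH)) ≈ -1.9
NR'₃: pKₐ(R'₃NH⁺) ≈ 10.7
CH₃CH₂O⁻: pKₐ(CH₃CH₂OH) ≈ 16
H⁻: pKₐ(H₂) ≈ 36
NH₂⁻: pKₐ(NH₃) ≈ 38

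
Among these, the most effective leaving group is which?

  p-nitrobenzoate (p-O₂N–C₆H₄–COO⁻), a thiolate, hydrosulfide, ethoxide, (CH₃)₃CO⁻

p-nitrobenzoate (p-O₂N–C₆H₄–COO⁻)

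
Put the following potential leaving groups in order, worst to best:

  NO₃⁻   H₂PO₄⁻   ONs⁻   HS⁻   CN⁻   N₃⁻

CN⁻ < HS⁻ < N₃⁻ < H₂PO₄⁻ < NO₃⁻ < ONs⁻

The more stable X⁻ (or X) is on its own — i.e. the weaker a base it is — the better a leaving group it makes.
ONs⁻: pKₐ(p-O₂NC₆H₄SO₃H) ≈ -3.5
NO₃⁻: pKₐ(HNO₃) ≈ -1.3
H₂PO₄⁻: pKₐ(H₃PO₄) ≈ 2.1
N₃⁻: pKₐ(HN₃) ≈ 4.7
HS⁻: pKₐ(H₂S) ≈ 7
CN⁻: pKₐ(HCN) ≈ 9.2
Listed from poorest to best leaving group as asked.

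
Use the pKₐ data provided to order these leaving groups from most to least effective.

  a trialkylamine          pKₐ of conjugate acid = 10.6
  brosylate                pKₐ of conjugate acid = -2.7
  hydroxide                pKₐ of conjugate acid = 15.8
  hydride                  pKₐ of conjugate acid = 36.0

brosylate > a trialkylamine > hydroxide > hydride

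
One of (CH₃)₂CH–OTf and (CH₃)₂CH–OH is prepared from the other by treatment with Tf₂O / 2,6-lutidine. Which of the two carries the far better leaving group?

(CH₃)₂CH–OTf

From (CH₃)₂CH–OH the departing group would be OH⁻ (pKₐ(H₂O) ≈ 15.7). Strong base; essentially never leaves without prior activation.
From (CH₃)₂CH–OTf the leaving group is OTf⁻ (pKₐ(CF₃SO₃H (triflic acid)) ≈ -14). Charge spread over three oxygens and a CF₃ group; the premier leaving group in synthesis.
Treatment with Tf₂O / 2,6-lutidine works by converting the hydroxyl into a triflate, making (CH₃)₂CH–OTf enormously more reactive.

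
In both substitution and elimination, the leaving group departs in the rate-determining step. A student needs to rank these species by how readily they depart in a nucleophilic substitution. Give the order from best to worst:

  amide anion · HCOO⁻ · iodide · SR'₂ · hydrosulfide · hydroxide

iodide > SR'₂ > HCOO⁻ > hydrosulfide > hydroxide > amide anion

A good leaving group is a weak base: the lower the pKₐ of its conjugate acid, the more readily it departs.
iodide: pKₐ(HI) ≈ -10
SR'₂: pKₐ(R'₂SH⁺) ≈ -7
HCOO⁻: pKₐ(HCOOH) ≈ 3.8
hydrosulfide: pKₐ(H₂S) ≈ 7
hydroxide: pKₐ(H₂O) ≈ 15.7
amide anion: pKₐ(NH₃) ≈ 38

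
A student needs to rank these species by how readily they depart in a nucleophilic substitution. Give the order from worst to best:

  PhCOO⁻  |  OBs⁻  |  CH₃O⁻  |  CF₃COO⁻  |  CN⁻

Rank by basicity of the departing species: weakest base leaves most easily.
OBs⁻: pKₐ(p-BrC₆H₄SO₃H) ≈ -2.8
CF₃COO⁻: pKₐ(CF₃COOH) ≈ 0.2 — strongly electron-withdrawing CF₃ stabilises the carboxylate
PhCOO⁻: pKₐ(C₆H₅COOH) ≈ 4.2 — aryl carboxylate
CN⁻: pKₐ(HCN) ≈ 9.2 — sp carbon stabilises the charge somewhat, but still a poor LG
CH₃O⁻: pKₐ(CH₃OH) ≈ 15.5 — strong base; alkoxides do not leave unassisted
Listed from poorest to best leaving group as asked.

CH₃O⁻ < CN⁻ < PhCOO⁻ < CF₃COO⁻ < OBs⁻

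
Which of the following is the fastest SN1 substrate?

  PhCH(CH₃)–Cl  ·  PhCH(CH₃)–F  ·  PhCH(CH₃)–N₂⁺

PhCH(CH₃)–N₂⁺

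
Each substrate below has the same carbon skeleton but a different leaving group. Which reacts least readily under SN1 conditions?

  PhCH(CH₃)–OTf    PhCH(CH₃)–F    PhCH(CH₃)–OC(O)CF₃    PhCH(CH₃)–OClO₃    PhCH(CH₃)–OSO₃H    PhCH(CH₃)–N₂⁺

PhCH(CH₃)–F

The skeletons are identical, so relative rate is governed entirely by leaving-group ability.
A good leaving group is a weak base: the lower the pKₐ of its conjugate acid, the more readily it departs.
PhCH(CH₃)–N₂⁺ loses N₂: no meaningful conjugate acid; N₂ departs as an exceptionally stable neutral molecule
PhCH(CH₃)–OTf loses OTf⁻: pKₐ(CF₃SO₃H (triflic acid)) ≈ -14
PhCH(CH₃)–OClO₃ loses ClO₄⁻: pKₐ(HClO₄) ≈ -10
PhCH(CH₃)–OSO₃H loses HSO₄⁻: pKₐ(H₂SO₄) ≈ -3
PhCH(CH₃)–OC(O)CF₃ loses CF₃COO⁻: pKₐ(CF₃COOH) ≈ 0.2
PhCH(CH₃)–F loses F⁻: pKₐ(HF) ≈ 3.2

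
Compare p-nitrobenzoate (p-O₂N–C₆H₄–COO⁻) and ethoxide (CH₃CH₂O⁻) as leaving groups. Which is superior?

p-nitrobenzoate (p-O₂N–C₆H₄–COO⁻)

p-nitrobenzoate (p-O₂N–C₆H₄–COO⁻) is the better leaving group.
pKₐ(p-nitrobenzoic acid) ≈ 3.4 versus pKₐ(CH₃CH₂OH) ≈ 16: p-nitrobenzoate (p-O₂N–C₆H₄–COO⁻) is the much weaker base.
Electron-withdrawing nitro group stabilises the carboxylate.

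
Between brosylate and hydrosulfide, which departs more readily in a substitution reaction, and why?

brosylate

brosylate is the better leaving group.
pKₐ(p-BrC₆H₄SO₃H) ≈ -2.8 versus pKₐ(H₂S) ≈ 7: brosylate is the much weaker base.
Arenesulfonate with a p-bromo substituent.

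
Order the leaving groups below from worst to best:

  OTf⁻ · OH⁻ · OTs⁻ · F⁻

OH⁻ < F⁻ < OTs⁻ < OTf⁻

OTf⁻: pKₐ(CF₃SO₃H (triflic acid)) ≈ -14
OTs⁻: pKₐ(p-CH₃C₆H₄SO₃H (TsOH)) ≈ -2.8
F⁻: pKₐ(HF) ≈ 3.2
OH⁻: pKₐ(H₂O) ≈ 15.7
The question asks for worst first, so the sequence is read in increasing leaving-group ability.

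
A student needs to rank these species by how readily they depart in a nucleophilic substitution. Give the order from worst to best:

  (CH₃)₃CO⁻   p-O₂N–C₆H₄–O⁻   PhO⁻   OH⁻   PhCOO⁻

(CH₃)₃CO⁻ < OH⁻ < PhO⁻ < p-O₂N–C₆H₄–O⁻ < PhCOO⁻

Leaving-group ability tracks the stability of the departed species; conjugate-acid pKₐ is the usual yardstick (lower pKₐ → better LG).
PhCOO⁻: pKₐ(C₆H₅COOH) ≈ 4.2
p-O₂N–C₆H₄–O⁻: pKₐ(p-nitrophenol) ≈ 7.2 — nitro group delocalises the charge; the classic chromogenic LG
PhO⁻: pKₐ(C₆H₅OH (phenol)) ≈ 10 — resonance into the ring helps, but still a poor LG
OH⁻: pKₐ(H₂O) ≈ 15.7 — strong base; essentially never leaves without prior activation
(CH₃)₃CO⁻: pKₐ(t-BuOH) ≈ 18 — bulky, strongly basic alkoxide
Listed from poorest to best leaving group as asked.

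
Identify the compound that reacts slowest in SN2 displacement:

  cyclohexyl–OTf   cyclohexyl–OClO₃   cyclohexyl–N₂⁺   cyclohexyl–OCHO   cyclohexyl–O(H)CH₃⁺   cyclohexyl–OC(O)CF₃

Same R in every case — rank the leaving groups.
Rank by basicity of the departing species: weakest base leaves most easily.
cyclohexyl–N₂⁺ loses N₂: no meaningful conjugate acid; N₂ departs as an exceptionally stable neutral molecule
cyclohexyl–OTf loses OTf⁻: pKₐ(CF₃SO₃H (triflic acid)) ≈ -14
cyclohexyl–OClO₃ loses ClO₄⁻: pKₐ(HClO₄) ≈ -10
cyclohexyl–O(H)CH₃⁺ loses R'OH: pKₐ(R'OH₂⁺) ≈ -2.4
cyclohexyl–OC(O)CF₃ loses CF₃COO⁻: pKₐ(CF₃COOH) ≈ 0.2
cyclohexyl–OCHO loses HCOO⁻: pKₐ(HCOOH) ≈ 3.8

cyclohexyl–OCHO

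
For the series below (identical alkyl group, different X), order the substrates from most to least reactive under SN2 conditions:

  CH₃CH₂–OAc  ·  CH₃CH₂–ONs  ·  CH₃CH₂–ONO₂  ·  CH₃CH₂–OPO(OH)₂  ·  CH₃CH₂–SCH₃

CH₃CH₂–ONs > CH₃CH₂–ONO₂ > CH₃CH₂–OPO(OH)₂ > CH₃CH₂–OAc > CH₃CH₂–SCH₃

With the same alkyl group throughout, only the leaving group differentiates the rates.
Rank by basicity of the departing species: weakest base leaves most easily.
CH₃CH₂–ONs loses ONs⁻: pKₐ(p-O₂NC₆H₄SO₃H) ≈ -3.5
CH₃CH₂–ONO₂ loses NO₃⁻: pKₐ(HNO₃) ≈ -1.3
CH₃CH₂–OPO(OH)₂ loses H₂PO₄⁻: pKₐ(H₃PO₄) ≈ 2.1
CH₃CH₂–OAc loses AcO⁻: pKₐ(CH₃COOH) ≈ 4.8
CH₃CH₂–SCH₃ loses RS⁻: pKₐ(RSH (a thiol)) ≈ 10.5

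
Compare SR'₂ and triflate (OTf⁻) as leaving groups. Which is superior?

triflate (OTf⁻) is the better leaving group.
pKₐ(CF₃SO₃H (triflic acid)) ≈ -14 versus pKₐ(R'₂SH⁺) ≈ -7: triflate (OTf⁻) is the much weaker base.
Charge spread over three oxygens and a CF₃ group; the premier leaving group in synthesis.

triflate (OTf⁻)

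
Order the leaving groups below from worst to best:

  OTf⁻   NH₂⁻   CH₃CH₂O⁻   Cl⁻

NH₂⁻ < CH₃CH₂O⁻ < Cl⁻ < OTf⁻

OTf⁻: pKₐ(CF₃SO₃H (triflic acid)) ≈ -14
Cl⁻: pKₐ(HCl) ≈ -7 — moderately weak base
CH₃CH₂O⁻: pKₐ(CH₃CH₂OH) ≈ 16 — strong base; alkoxides do not leave unassisted
NH₂⁻: pKₐ(NH₃) ≈ 38
Listed from poorest to best leaving group as asked.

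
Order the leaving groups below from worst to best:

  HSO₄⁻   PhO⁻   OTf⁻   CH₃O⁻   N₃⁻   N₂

CH₃O⁻ < PhO⁻ < N₃⁻ < HSO₄⁻ < OTf⁻ < N₂

N₂: no meaningful conjugate acid; N₂ departs as an exceptionally stable neutral molecule
OTf⁻: pKₐ(CF₃SO₃H (triflic acid)) ≈ -14
HSO₄⁻: pKₐ(H₂SO₄) ≈ -3
N₃⁻: pKₐ(HN₃) ≈ 4.7
PhO⁻: pKₐ(C₆H₅OH (phenol)) ≈ 10
CH₃O⁻: pKₐ(CH₃OH) ≈ 15.5
Listed from poorest to best leaving group as asked.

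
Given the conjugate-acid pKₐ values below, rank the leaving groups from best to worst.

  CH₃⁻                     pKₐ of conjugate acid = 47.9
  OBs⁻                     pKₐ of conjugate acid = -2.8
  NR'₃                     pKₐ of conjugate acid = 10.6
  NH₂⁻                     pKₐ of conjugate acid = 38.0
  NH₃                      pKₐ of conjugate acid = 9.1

OBs⁻ > NH₃ > NR'₃ > NH₂⁻ > CH₃⁻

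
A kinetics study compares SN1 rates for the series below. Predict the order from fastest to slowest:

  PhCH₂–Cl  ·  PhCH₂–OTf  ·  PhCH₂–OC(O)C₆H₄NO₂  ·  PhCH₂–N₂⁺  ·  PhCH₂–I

Identical carbon frameworks mean the comparison reduces to leaving-group quality.
A good leaving group is a weak base: the lower the pKₐ of its conjugate acid, the more readily it departs.
PhCH₂–N₂⁺ loses N₂: no meaningful conjugate acid; N₂ departs as an exceptionally stable neutral molecule
PhCH₂–OTf loses OTf⁻: pKₐ(CF₃SO₃H (triflic acid)) ≈ -14
PhCH₂–I loses I⁻: pKₐ(HI) ≈ -10
PhCH₂–Cl loses Cl⁻: pKₐ(HCl) ≈ -7
PhCH₂–OC(O)C₆H₄NO₂ loses p-O₂N–C₆H₄–COO⁻: pKₐ(p-nitrobenzoic acid) ≈ 3.4

PhCH₂–N₂⁺ > PhCH₂–OTf > PhCH₂–I > PhCH₂–Cl > PhCH₂–OC(O)C₆H₄NO₂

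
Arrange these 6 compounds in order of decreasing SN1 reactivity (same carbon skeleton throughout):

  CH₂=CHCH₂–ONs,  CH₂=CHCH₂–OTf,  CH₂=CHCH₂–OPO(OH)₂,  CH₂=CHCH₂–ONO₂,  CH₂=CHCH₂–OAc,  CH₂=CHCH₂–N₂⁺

CH₂=CHCH₂–N₂⁺ > CH₂=CHCH₂–OTf > CH₂=CHCH₂–ONs > CH₂=CHCH₂–ONO₂ > CH₂=CHCH₂–OPO(OH)₂ > CH₂=CHCH₂–OAc

Identical carbon frameworks mean the comparison reduces to leaving-group quality.
The more stable X⁻ (or X) is on its own — i.e. the weaker a base it is — the better a leaving group it makes.
CH₂=CHCH₂–N₂⁺ loses N₂: no meaningful conjugate acid; N₂ departs as an exceptionally stable neutral molecule
CH₂=CHCH₂–OTf loses OTf⁻: pKₐ(CF₃SO₃H (triflic acid)) ≈ -14
CH₂=CHCH₂–ONs loses ONs⁻: pKₐ(p-O₂NC₆H₄SO₃H) ≈ -3.5
CH₂=CHCH₂–ONO₂ loses NO₃⁻: pKₐ(HNO₃) ≈ -1.3
CH₂=CHCH₂–OPO(OH)₂ loses H₂PO₄⁻: pKₐ(H₃PO₄) ≈ 2.1
CH₂=CHCH₂–OAc loses AcO⁻: pKₐ(CH₃COOH) ≈ 4.8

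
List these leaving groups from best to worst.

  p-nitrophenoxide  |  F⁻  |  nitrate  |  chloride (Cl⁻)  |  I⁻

I⁻: pKₐ(HI) ≈ -10
chloride (Cl⁻): pKₐ(HCl) ≈ -7
nitrate: pKₐ(HNO₃) ≈ -1.3
F⁻: pKₐ(HF) ≈ 3.2
p-nitrophenoxide: pKₐ(p-nitrophenol) ≈ 7.2

I⁻ > chloride (Cl⁻) > nitrate > F⁻ > p-nitrophenoxide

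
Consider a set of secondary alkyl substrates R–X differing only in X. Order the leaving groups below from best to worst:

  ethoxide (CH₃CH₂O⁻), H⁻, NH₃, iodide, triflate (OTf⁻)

triflate (OTf⁻) > iodide > NH₃ > ethoxide (CH₃CH₂O⁻) > H⁻

Leaving-group ability tracks the stability of the departed species; conjugate-acid pKₐ is the usual yardstick (lower pKₐ → better LG).
triflate (OTf⁻): pKₐ(CF₃SO₃H (triflic acid)) ≈ -14
iodide: pKₐ(HI) ≈ -10
NH₃: pKₐ(NH₄⁺) ≈ 9.2
ethoxide (CH₃CH₂O⁻): pKₐ(CH₃CH₂OH) ≈ 16
H⁻: pKₐ(H₂) ≈ 36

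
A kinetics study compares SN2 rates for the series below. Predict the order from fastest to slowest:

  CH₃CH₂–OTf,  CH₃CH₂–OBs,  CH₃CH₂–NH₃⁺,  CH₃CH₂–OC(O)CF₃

CH₃CH₂–OTf > CH₃CH₂–OBs > CH₃CH₂–OC(O)CF₃ > CH₃CH₂–NH₃⁺

The skeletons are identical, so relative rate is governed entirely by leaving-group ability.
A good leaving group is a weak base: the lower the pKₐ of its conjugate acid, the more readily it departs.
CH₃CH₂–OTf loses OTf⁻: pKₐ(CF₃SO₃H (triflic acid)) ≈ -14
CH₃CH₂–OBs loses OBs⁻: pKₐ(p-BrC₆H₄SO₃H) ≈ -2.8
CH₃CH₂–OC(O)CF₃ loses CF₃COO⁻: pKₐ(CF₃COOH) ≈ 0.2
CH₃CH₂–NH₃⁺ loses NH₃: pKₐ(NH₄⁺) ≈ 9.2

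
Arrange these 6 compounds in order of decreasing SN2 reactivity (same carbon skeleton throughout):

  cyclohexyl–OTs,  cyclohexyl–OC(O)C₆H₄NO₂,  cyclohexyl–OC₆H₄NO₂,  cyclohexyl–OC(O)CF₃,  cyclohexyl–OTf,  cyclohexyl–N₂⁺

Identical carbon frameworks mean the comparison reduces to leaving-group quality.
A good leaving group is a weak base: the lower the pKₐ of its conjugate acid, the more readily it departs.
cyclohexyl–N₂⁺ loses N₂: no meaningful conjugate acid; N₂ departs as an exceptionally stable neutral molecule
cyclohexyl–OTf loses OTf⁻: pKₐ(CF₃SO₃H (triflic acid)) ≈ -14
cyclohexyl–OTs loses OTs⁻: pKₐ(p-CH₃C₆H₄SO₃H (TsOH)) ≈ -2.8
cyclohexyl–OC(O)CF₃ loses CF₃COO⁻: pKₐ(CF₃COOH) ≈ 0.2
cyclohexyl–OC(O)C₆H₄NO₂ loses p-O₂N–C₆H₄–COO⁻: pKₐ(p-nitrobenzoic acid) ≈ 3.4
cyclohexyl–OC₆H₄NO₂ loses p-O₂N–C₆H₄–O⁻: pKₐ(p-nitrophenol) ≈ 7.2

cyclohexyl–N₂⁺ > cyclohexyl–OTf > cyclohexyl–OTs > cyclohexyl–OC(O)CF₃ > cyclohexyl–OC(O)C₆H₄NO₂ > cyclohexyl–OC₆H₄NO₂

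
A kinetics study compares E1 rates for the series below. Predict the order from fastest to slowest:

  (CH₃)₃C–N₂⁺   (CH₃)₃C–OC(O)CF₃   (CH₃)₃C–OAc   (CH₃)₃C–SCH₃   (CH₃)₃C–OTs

Same R in every case — rank the leaving groups.
Rank by basicity of the departing species: weakest base leaves most easily.
(CH₃)₃C–N₂⁺ loses N₂: no meaningful conjugate acid; N₂ departs as an exceptionally stable neutral molecule
(CH₃)₃C–OTs loses OTs⁻: pKₐ(p-CH₃C₆H₄SO₃H (TsOH)) ≈ -2.8
(CH₃)₃C–OC(O)CF₃ loses CF₃COO⁻: pKₐ(CF₃COOH) ≈ 0.2
(CH₃)₃C–OAc loses AcO⁻: pKₐ(CH₃COOH) ≈ 4.8
(CH₃)₃C–SCH₃ loses RS⁻: pKₐ(RSH (a thiol)) ≈ 10.5

(CH₃)₃C–N₂⁺ > (CH₃)₃C–OTs > (CH₃)₃C–OC(O)CF₃ > (CH₃)₃C–OAc > (CH₃)₃C–SCH₃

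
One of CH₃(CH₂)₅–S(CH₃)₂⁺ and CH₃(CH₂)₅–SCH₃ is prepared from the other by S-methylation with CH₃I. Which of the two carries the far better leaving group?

CH₃(CH₂)₅–S(CH₃)₂⁺

From CH₃(CH₂)₅–SCH₃ the departing group would be RS⁻ (pKₐ(RSH (a thiol)) ≈ 10.5). Moderately basic; rarely leaves without activation.
From CH₃(CH₂)₅–S(CH₃)₂⁺ the leaving group is SR'₂ (pKₐ(R'₂SH⁺) ≈ -7). Neutral; leaves from a sulfonium salt (R–SR'₂⁺).
S-methylation with CH₃I works by allowing neutral dimethyl sulfide, rather than methanethiolate, to depart, making CH₃(CH₂)₅–S(CH₃)₂⁺ enormously more reactive.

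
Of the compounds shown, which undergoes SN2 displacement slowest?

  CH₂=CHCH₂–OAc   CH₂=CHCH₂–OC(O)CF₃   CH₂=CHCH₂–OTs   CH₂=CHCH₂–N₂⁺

CH₂=CHCH₂–OAc

The skeletons are identical, so relative rate is governed entirely by leaving-group ability.
Rank by basicity of the departing species: weakest base leaves most easily.
CH₂=CHCH₂–N₂⁺ loses N₂: no meaningful conjugate acid; N₂ departs as an exceptionally stable neutral molecule
CH₂=CHCH₂–OTs loses OTs⁻: pKₐ(p-CH₃C₆H₄SO₃H (TsOH)) ≈ -2.8
CH₂=CHCH₂–OC(O)CF₃ loses CF₃COO⁻: pKₐ(CF₃COOH) ≈ 0.2
CH₂=CHCH₂–OAc loses AcO⁻: pKₐ(CH₃COOH) ≈ 4.8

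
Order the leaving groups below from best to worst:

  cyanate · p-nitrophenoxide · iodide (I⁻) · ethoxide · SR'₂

iodide (I⁻) > SR'₂ > cyanate > p-nitrophenoxide > ethoxide

Leaving-group ability tracks the stability of the departed species; conjugate-acid pKₐ is the usual yardstick (lower pKₐ → better LG).
iodide (I⁻): pKₐ(HI) ≈ -10
SR'₂: pKₐ(R'₂SH⁺) ≈ -7 — neutral; leaves from a sulfonium salt (R–SR'₂⁺)
cyanate: pKₐ(HOCN) ≈ 3.5 — resonance between N and O
p-nitrophenoxide: pKₐ(p-nitrophenol) ≈ 7.2 — nitro group delocalises the charge; the classic chromogenic LG
ethoxide: pKₐ(CH₃CH₂OH) ≈ 16 — strong base; alkoxides do not leave unassisted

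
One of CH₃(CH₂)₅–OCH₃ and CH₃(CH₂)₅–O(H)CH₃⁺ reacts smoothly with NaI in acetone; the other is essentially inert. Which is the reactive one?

From CH₃(CH₂)₅–OCH₃ the departing group would be CH₃O⁻ (pKₐ(CH₃OH) ≈ 15.5). Strong base; alkoxides do not leave unassisted.
From CH₃(CH₂)₅–O(H)CH₃⁺ the leaving group is R'OH (pKₐ(R'OH₂⁺) ≈ -2.4). Neutral; leaves from a protonated ether (an oxonium ion, R–O(H)R'⁺).
(In practice CH₃(CH₂)₅–O(H)CH₃⁺ is made from CH₃(CH₂)₅–OCH₃ by protonation with concentrated HI, allowing neutral methanol, rather than methoxide, to depart.)

CH₃(CH₂)₅–O(H)CH₃⁺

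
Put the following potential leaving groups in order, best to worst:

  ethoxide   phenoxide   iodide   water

iodide > water > phenoxide > ethoxide

The more stable X⁻ (or X) is on its own — i.e. the weaker a base it is — the better a leaving group it makes.
iodide: pKₐ(HI) ≈ -10
water: pKₐ(H₃O⁺) ≈ -1.7
phenoxide: pKₐ(C₆H₅OH (phenol)) ≈ 10
ethoxide: pKₐ(CH₃CH₂OH) ≈ 16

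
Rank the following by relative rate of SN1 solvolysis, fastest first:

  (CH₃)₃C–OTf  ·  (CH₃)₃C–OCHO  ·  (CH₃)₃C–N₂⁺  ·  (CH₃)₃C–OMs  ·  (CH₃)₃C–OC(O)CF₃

(CH₃)₃C–N₂⁺ > (CH₃)₃C–OTf > (CH₃)₃C–OMs > (CH₃)₃C–OC(O)CF₃ > (CH₃)₃C–OCHO

Identical carbon frameworks mean the comparison reduces to leaving-group quality.
A good leaving group is a weak base: the lower the pKₐ of its conjugate acid, the more readily it departs.
(CH₃)₃C–N₂⁺ loses N₂: no meaningful conjugate acid; N₂ departs as an exceptionally stable neutral molecule
(CH₃)₃C–OTf loses OTf⁻: pKₐ(CF₃SO₃H (triflic acid)) ≈ -14
(CH₃)₃C–OMs loses OMs⁻: pKₐ(CH₃SO₃H (MsOH)) ≈ -1.9
(CH₃)₃C–OC(O)CF₃ loses CF₃COO⁻: pKₐ(CF₃COOH) ≈ 0.2
(CH₃)₃C–OCHO loses HCOO⁻: pKₐ(HCOOH) ≈ 3.8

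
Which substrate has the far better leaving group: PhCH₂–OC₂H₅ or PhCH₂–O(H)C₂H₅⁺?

From PhCH₂–OC₂H₅ the departing group would be CH₃CH₂O⁻ (pKₐ(CH₃CH₂OH) ≈ 16). Strong base; alkoxides do not leave unassisted.
From PhCH₂–O(H)C₂H₅⁺ the leaving group is R'OH (pKₐ(R'OH₂⁺) ≈ -2.4). Neutral; leaves from a protonated ether (an oxonium ion, R–O(H)R'⁺).
(In practice PhCH₂–O(H)C₂H₅⁺ is made from PhCH₂–OC₂H₅ by protonation with concentrated HBr, allowing neutral ethanol, rather than ethoxide, to depart.)

PhCH₂–O(H)C₂H₅⁺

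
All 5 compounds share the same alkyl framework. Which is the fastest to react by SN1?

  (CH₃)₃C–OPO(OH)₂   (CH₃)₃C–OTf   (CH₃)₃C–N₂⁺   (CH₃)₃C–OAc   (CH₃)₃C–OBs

(CH₃)₃C–N₂⁺

Identical carbon frameworks mean the comparison reduces to leaving-group quality.
Leaving-group ability tracks the stability of the departed species; conjugate-acid pKₐ is the usual yardstick (lower pKₐ → better LG).
(CH₃)₃C–N₂⁺ loses N₂: no meaningful conjugate acid; N₂ departs as an exceptionally stable neutral molecule
(CH₃)₃C–OTf loses OTf⁻: pKₐ(CF₃SO₃H (triflic acid)) ≈ -14
(CH₃)₃C–OBs loses OBs⁻: pKₐ(p-BrC₆H₄SO₃H) ≈ -2.8
(CH₃)₃C–OPO(OH)₂ loses H₂PO₄⁻: pKₐ(H₃PO₄) ≈ 2.1
(CH₃)₃C–OAc loses AcO⁻: pKₐ(CH₃COOH) ≈ 4.8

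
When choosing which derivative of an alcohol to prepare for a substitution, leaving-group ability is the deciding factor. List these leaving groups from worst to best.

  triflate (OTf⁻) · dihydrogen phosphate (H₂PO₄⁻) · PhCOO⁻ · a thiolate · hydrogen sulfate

triflate (OTf⁻): pKₐ(CF₃SO₃H (triflic acid)) ≈ -14 — charge spread over three oxygens and a CF₃ group; the premier leaving group in synthesis
hydrogen sulfate: pKₐ(H₂SO₄) ≈ -3 — conjugate base of a strong mineral acid
dihydrogen phosphate (H₂PO₄⁻): pKₐ(H₃PO₄) ≈ 2.1 — moderate base; biological leaving group after further activation
PhCOO⁻: pKₐ(C₆H₅COOH) ≈ 4.2
a thiolate: pKₐ(RSH (a thiol)) ≈ 10.5 — moderately basic; rarely leaves without activation
The question asks for worst first, so the sequence is read in increasing leaving-group ability.

a thiolate < PhCOO⁻ < dihydrogen phosphate (H₂PO₄⁻) < hydrogen sulfate < triflate (OTf⁻)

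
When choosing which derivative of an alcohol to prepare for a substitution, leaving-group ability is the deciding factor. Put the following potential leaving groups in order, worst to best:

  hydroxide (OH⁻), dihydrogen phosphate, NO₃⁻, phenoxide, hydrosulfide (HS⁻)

hydroxide (OH⁻) < phenoxide < hydrosulfide (HS⁻) < dihydrogen phosphate < NO₃⁻

Rank by basicity of the departing species: weakest base leaves most easily.
NO₃⁻: pKₐ(HNO₃) ≈ -1.3
dihydrogen phosphate: pKₐ(H₃PO₄) ≈ 2.1
hydrosulfide (HS⁻): pKₐ(H₂S) ≈ 7
phenoxide: pKₐ(C₆H₅OH (phenol)) ≈ 10 — resonance into the ring helps, but still a poor LG
hydroxide (OH⁻): pKₐ(H₂O) ≈ 15.7 — strong base; essentially never leaves without prior activation
Reversing gives the worst-to-best order requested.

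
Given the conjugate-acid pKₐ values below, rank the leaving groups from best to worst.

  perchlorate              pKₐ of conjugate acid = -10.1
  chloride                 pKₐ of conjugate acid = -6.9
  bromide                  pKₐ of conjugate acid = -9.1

perchlorate > bromide > chloride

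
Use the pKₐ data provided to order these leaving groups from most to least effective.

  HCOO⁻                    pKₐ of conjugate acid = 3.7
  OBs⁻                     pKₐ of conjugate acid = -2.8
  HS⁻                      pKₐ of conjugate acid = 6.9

OBs⁻ > HCOO⁻ > HS⁻

Lower conjugate-acid pKₐ ⇒ weaker base ⇒ better leaving group.
Sorting by the given values: OBs⁻ (-2.8), HCOO⁻ (3.7), HS⁻ (6.9).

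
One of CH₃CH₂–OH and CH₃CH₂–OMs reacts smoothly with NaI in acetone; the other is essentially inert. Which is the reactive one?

From CH₃CH₂–OH the departing group would be OH⁻ (pKₐ(H₂O) ≈ 15.7). Strong base; essentially never leaves without prior activation.
From CH₃CH₂–OMs the leaving group is OMs⁻ (pKₐ(CH₃SO₃H (MsOH)) ≈ -1.9). Resonance-delocalised alkanesulfonate.
(In practice CH₃CH₂–OMs is made from CH₃CH₂–OH by treatment with MsCl / Et₃N, converting the hydroxyl into a mesylate.)

CH₃CH₂–OMs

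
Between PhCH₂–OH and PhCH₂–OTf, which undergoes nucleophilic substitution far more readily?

PhCH₂–OTf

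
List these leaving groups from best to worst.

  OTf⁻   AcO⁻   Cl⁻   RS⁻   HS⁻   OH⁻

Rank by basicity of the departing species: weakest base leaves most easily.
OTf⁻: pKₐ(CF₃SO₃H (triflic acid)) ≈ -14 — charge spread over three oxygens and a CF₃ group; the premier leaving group in synthesis
Cl⁻: pKₐ(HCl) ≈ -7 — moderately weak base
AcO⁻: pKₐ(CH₃COOH) ≈ 4.8 — resonance-stabilised but still a weak base
HS⁻: pKₐ(H₂S) ≈ 7 — larger and more polarisable than the oxygen analogue
RS⁻: pKₐ(RSH (a thiol)) ≈ 10.5 — moderately basic; rarely leaves without activation
OH⁻: pKₐ(H₂O) ≈ 15.7 — strong base; essentially never leaves without prior activation

OTf⁻ > Cl⁻ > AcO⁻ > HS⁻ > RS⁻ > OH⁻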